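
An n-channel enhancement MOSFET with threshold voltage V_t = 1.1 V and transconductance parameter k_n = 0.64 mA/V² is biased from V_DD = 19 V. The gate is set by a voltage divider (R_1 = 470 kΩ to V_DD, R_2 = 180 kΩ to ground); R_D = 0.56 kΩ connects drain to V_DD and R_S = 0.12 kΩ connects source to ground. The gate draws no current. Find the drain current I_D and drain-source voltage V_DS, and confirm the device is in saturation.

I_D ≈ 4.3 mA, V_DS ≈ 16 V

V_G = V_DD·R_2/(R_1+R_2) = 19×180/650 = 5.26 V.
Assume saturation: I_D = (k_n/2)(V_GS − V_t)² with V_GS = V_G − I_D·R_S = 5.26 − 0.12·I_D.
Substituting gives 0.00461·I_D² − 1.32·I_D + 5.54 = 0, with roots I_D = 4.26 or 282 mA.
The root I_D = 282 mA gives V_GS = -28.6 V ≤ V_t, so take I_D = 4.26 mA.
Then V_GS = 4.75 V and V_DS = V_DD − I_D(R_D+R_S) = 19 − 4.26×0.68 = 16.1 V.
Saturation requires V_DS ≥ V_GS − V_t = 3.65 V; 16.1 ≥ 3.65 ✓.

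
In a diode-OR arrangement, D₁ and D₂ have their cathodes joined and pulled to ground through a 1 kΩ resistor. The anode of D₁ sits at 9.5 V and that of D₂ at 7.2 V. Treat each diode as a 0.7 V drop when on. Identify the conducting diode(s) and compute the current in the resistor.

Only D₁ conducts; I_R ≈ 8.8 mA

Assume both conduct. Then node N would need to be at both 9.5−0.7 = 8.8 V and 7.2−0.7 = 6.5 V, which is impossible.
Assume only D₁ conducts: V_N = 9.5 − 0.7 = 8.8 V, so I_R = 8.8/1 = 8.8 mA.
Check D₂: its anode-to-cathode voltage is 7.2 − 8.8 = -1.6 V < 0.7 V, so it is off. The assumption is consistent.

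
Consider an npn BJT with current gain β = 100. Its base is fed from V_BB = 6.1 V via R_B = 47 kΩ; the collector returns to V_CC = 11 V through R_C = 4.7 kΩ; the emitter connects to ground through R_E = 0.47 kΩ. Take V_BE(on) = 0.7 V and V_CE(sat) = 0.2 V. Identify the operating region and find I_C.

Assume active: I_B = (6.1 − 0.7)/(47 + 101×0.47) = 0.0572 mA, I_C = β·I_B = 5.72 mA.
Then V_CE = 11 − 5.72×4.7 − 5.77×0.47 = -18.6 V < 0.2 V — the active assumption fails.
Re-solve with V_CE = 0.2 V. KCL at the emitter: V_E/R_E = (V_BB−0.7−V_E)/R_B + (V_CC−0.2−V_E)/R_C, giving V_E = 1.02 V.
I_C = (V_CC − 0.2 − V_E)/R_C = (10.8 − 1.02)/4.7 = 2.08 mA.
Check: I_B = (5.4 − 1.02)/47 = 0.0932 mA, and β·I_B = 9.32 mA > I_C, confirming saturation.

saturation; I_C ≈ 2.1 mA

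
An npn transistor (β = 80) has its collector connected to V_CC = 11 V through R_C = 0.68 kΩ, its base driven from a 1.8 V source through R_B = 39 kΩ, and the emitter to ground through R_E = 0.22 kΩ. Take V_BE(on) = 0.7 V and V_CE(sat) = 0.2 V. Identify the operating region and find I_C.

active; I_C ≈ 1.5 mA

Assume active. Base-emitter loop: I_B = (V_BB − V_BE)/(R_B + (β+1)R_E) = (1.8 − 0.7)/(39 + 81×0.22) = 0.0194 mA.
I_C = β·I_B = 80×0.0194 = 1.55 mA.
V_CE = V_CC − I_C·R_C − I_E·R_E = 11 − 1.55×0.68 − 1.57×0.22 = 9.6 V > V_CE(sat), so the active-region assumption holds.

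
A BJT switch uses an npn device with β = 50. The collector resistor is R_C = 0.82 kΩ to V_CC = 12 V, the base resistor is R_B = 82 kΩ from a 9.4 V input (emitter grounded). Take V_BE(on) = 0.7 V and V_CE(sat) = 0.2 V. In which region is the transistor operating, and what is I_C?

active; I_C ≈ 5.3 mA

Assume active. Base-emitter loop: I_B = (V_BB − V_BE)/R_B = (9.4 − 0.7)/82 = 0.106 mA.
I_C = β·I_B = 50×0.106 = 5.3 mA.
V_CE = V_CC − I_C·R_C = 12 − 5.3×0.82 = 7.65 V > V_CE(sat), so the active-region assumption holds.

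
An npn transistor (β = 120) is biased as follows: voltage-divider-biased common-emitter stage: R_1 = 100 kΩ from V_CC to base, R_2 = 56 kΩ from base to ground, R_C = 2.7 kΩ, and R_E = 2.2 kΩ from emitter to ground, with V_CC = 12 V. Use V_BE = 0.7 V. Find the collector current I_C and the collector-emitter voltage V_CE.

I_C ≈ 1.4 mA, V_CE ≈ 5 V

Thevenize the base divider: V_Th = V_CC·R_2/(R_1+R_2) = 12×56/156 = 4.31 V, R_Th = R_1‖R_2 = 35.9 kΩ.
Base-emitter loop: V_Th = I_B·R_Th + V_BE + (β+1)I_B·R_E, so I_B = (4.31 − 0.7) / (35.9 + 121×2.2) = 0.0119 mA.
I_C = β·I_B = 120×0.0119 = 1.43 mA, and I_E = (β+1)I_B = 1.44 mA.
V_CE = V_CC − I_C·R_C − I_E·R_E = 12 − 1.43×2.7 − 1.44×2.2 = 4.95 V.
V_CE = 4.95 V > 0.2 V confirms active-region operation.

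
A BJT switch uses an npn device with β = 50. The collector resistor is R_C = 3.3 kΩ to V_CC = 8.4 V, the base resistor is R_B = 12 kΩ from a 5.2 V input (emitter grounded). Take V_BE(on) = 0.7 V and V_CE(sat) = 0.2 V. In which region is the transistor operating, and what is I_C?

saturation; I_C ≈ 2.5 mA

Assume active: I_B = (5.2 − 0.7)/12 = 0.375 mA, giving I_C = β·I_B = 18.8 mA.
But then V_CE = 8.4 − 18.8×3.3 = -53.5 V < V_CE(sat) = 0.2 V — impossible in the active region.
So the transistor is saturated. With V_CE = 0.2 V, I_C = (V_CC − 0.2)/R_C = 8.2/3.3 = 2.48 mA.
Check: β·I_B = 18.8 mA > I_C = 2.48 mA, confirming saturation.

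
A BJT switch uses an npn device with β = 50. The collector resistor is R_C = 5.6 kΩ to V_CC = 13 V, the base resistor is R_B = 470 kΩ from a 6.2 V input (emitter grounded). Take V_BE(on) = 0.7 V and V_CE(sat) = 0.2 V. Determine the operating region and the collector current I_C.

Assume active. Base-emitter loop: I_B = (V_BB − V_BE)/R_B = (6.2 − 0.7)/470 = 0.0117 mA.
I_C = β·I_B = 50×0.0117 = 0.585 mA.
V_CE = V_CC − I_C·R_C = 13 − 0.585×5.6 = 9.72 V > V_CE(sat), so the active-region assumption holds.

active; I_C ≈ 0.59 mA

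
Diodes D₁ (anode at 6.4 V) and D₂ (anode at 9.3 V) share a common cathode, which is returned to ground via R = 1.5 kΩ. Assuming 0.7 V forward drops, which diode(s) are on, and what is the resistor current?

Only D₂ conducts; I_R ≈ 5.7 mA

Assume both conduct. Then node N would need to be at both 6.4−0.7 = 5.7 V and 9.3−0.7 = 8.6 V, which is impossible.
Assume only D₂ conducts: V_N = 9.3 − 0.7 = 8.6 V, so I_R = 8.6/1.5 = 5.73 mA.
Check D₁: its anode-to-cathode voltage is 6.4 − 8.6 = -2.2 V < 0.7 V, so it is off. The assumption is consistent.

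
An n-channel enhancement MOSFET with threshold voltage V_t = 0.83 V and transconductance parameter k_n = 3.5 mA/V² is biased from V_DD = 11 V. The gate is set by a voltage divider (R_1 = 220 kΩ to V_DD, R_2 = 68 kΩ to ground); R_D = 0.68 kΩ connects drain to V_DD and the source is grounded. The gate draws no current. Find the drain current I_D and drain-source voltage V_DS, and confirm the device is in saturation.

I_D ≈ 5.5 mA, V_DS ≈ 7.3 V

V_G = V_DD·R_2/(R_1+R_2) = 11×68/288 = 2.6 V. With the source grounded, V_GS = V_G = 2.6 V.
Assume saturation: I_D = (k_n/2)(V_GS − V_t)² = (3.5/2)×(2.6 − 0.83)² = 1.75×1.77² = 5.47 mA.
V_DS = V_DD − I_D·R_D = 11 − 5.47×0.68 = 7.28 V.
Saturation requires V_DS ≥ V_GS − V_t = 1.77 V; 7.28 ≥ 1.77 ✓.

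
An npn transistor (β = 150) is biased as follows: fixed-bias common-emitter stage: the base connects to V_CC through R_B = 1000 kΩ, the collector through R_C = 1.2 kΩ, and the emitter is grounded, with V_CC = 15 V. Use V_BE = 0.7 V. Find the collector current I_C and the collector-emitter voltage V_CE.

I_C ≈ 2.1 mA, V_CE ≈ 12 V

Base loop: V_CC = I_B·R_B + V_BE, so I_B = (15 − 0.7)/1000 kΩ = 0.0143 mA.
In the active region I_C = β·I_B = 150 × 0.0143 = 2.15 mA.
Collector loop: V_CE = V_CC − I_C·R_C = 15 − 2.15×1.2 = 12.4 V.
Since V_CE = 12.4 V > V_CE(sat) ≈ 0.2 V, the transistor is in the active region as assumed.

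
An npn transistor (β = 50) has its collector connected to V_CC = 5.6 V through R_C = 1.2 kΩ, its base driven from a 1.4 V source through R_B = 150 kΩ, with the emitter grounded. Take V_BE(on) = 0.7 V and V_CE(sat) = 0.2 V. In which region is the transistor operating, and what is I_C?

Assume active. Base-emitter loop: I_B = (V_BB − V_BE)/R_B = (1.4 − 0.7)/150 = 0.00467 mA.
I_C = β·I_B = 50×0.00467 = 0.233 mA.
V_CE = V_CC − I_C·R_C = 5.6 − 0.233×1.2 = 5.32 V > V_CE(sat), so the active-region assumption holds.

active; I_C ≈ 0.23 mA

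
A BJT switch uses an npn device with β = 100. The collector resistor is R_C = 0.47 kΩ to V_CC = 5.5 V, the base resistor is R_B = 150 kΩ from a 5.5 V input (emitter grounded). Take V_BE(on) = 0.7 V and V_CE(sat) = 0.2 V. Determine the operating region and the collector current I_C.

active; I_C ≈ 3.2 mA

Assume active. Base-emitter loop: I_B = (V_BB − V_BE)/R_B = (5.5 − 0.7)/150 = 0.032 mA.
I_C = β·I_B = 100×0.032 = 3.2 mA.
V_CE = V_CC − I_C·R_C = 5.5 − 3.2×0.47 = 4 V > V_CE(sat), so the active-region assumption holds.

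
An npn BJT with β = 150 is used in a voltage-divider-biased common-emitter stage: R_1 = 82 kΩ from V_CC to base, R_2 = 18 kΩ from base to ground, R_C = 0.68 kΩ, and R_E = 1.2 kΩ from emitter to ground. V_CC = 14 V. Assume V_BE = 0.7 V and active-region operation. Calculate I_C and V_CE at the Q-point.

Thevenize the base divider: V_Th = V_CC·R_2/(R_1+R_2) = 14×18/100 = 2.52 V, R_Th = R_1‖R_2 = 14.8 kΩ.
Base-emitter loop: V_Th = I_B·R_Th + V_BE + (β+1)I_B·R_E, so I_B = (2.52 − 0.7) / (14.8 + 151×1.2) = 0.00929 mA.
I_C = β·I_B = 150×0.00929 = 1.39 mA, and I_E = (β+1)I_B = 1.4 mA.
V_CE = V_CC − I_C·R_C − I_E·R_E = 14 − 1.39×0.68 − 1.4×1.2 = 11.4 V.
V_CE = 11.4 V > 0.2 V confirms active-region operation.

I_C ≈ 1.4 mA, V_CE ≈ 11 V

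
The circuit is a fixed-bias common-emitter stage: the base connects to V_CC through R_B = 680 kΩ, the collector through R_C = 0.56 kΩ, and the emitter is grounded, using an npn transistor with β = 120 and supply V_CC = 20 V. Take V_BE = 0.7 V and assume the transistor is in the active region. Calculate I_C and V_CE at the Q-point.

I_C ≈ 3.4 mA, V_CE ≈ 18 V

Base loop: V_CC = I_B·R_B + V_BE, so I_B = (20 − 0.7)/680 kΩ = 0.0284 mA.
In the active region I_C = β·I_B = 120 × 0.0284 = 3.41 mA.
Collector loop: V_CE = V_CC − I_C·R_C = 20 − 3.41×0.56 = 18.1 V.
Since V_CE = 18.1 V > V_CE(sat) ≈ 0.2 V, the transistor is in the active region as assumed.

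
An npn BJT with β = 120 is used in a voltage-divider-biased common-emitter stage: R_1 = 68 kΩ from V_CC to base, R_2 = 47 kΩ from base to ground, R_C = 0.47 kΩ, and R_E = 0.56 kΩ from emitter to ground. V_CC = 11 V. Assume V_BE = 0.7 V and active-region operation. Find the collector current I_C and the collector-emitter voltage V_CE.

I_C ≈ 4.8 mA, V_CE ≈ 6.1 V

Thevenize the base divider: V_Th = V_CC·R_2/(R_1+R_2) = 11×47/115 = 4.5 V, R_Th = R_1‖R_2 = 27.8 kΩ.
Base-emitter loop: V_Th = I_B·R_Th + V_BE + (β+1)I_B·R_E, so I_B = (4.5 − 0.7) / (27.8 + 121×0.56) = 0.0397 mA.
I_C = β·I_B = 120×0.0397 = 4.77 mA, and I_E = (β+1)I_B = 4.81 mA.
V_CE = V_CC − I_C·R_C − I_E·R_E = 11 − 4.77×0.47 − 4.81×0.56 = 6.07 V.
V_CE = 6.07 V > 0.2 V confirms active-region operation.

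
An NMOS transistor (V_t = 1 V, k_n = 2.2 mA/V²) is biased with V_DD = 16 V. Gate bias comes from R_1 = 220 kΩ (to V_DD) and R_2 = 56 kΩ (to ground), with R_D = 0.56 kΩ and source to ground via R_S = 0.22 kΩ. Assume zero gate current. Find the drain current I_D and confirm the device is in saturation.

I_D ≈ 2.9 mA

V_G = V_DD·R_2/(R_1+R_2) = 16×56/276 = 3.25 V.
Assume saturation: I_D = (k_n/2)(V_GS − V_t)² with V_GS = V_G − I_D·R_S = 3.25 − 0.22·I_D.
Substituting gives 0.0532·I_D² − 2.09·I_D + 5.55 = 0, with roots I_D = 2.87 or 36.3 mA.
The root I_D = 36.3 mA gives V_GS = -4.75 V ≤ V_t, so take I_D = 2.87 mA.
Then V_GS = 2.62 V and V_DS = V_DD − I_D(R_D+R_S) = 16 − 2.87×0.78 = 13.8 V.
Saturation requires V_DS ≥ V_GS − V_t = 1.62 V; 13.8 ≥ 1.62 ✓.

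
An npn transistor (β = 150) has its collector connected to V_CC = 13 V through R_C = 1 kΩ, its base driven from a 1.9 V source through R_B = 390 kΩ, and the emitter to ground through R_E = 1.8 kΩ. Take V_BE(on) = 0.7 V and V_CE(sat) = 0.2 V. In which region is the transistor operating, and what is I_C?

Assume active. Base-emitter loop: I_B = (V_BB − V_BE)/(R_B + (β+1)R_E) = (1.9 − 0.7)/(390 + 151×1.8) = 0.00181 mA.
I_C = β·I_B = 150×0.00181 = 0.272 mA.
V_CE = V_CC − I_C·R_C − I_E·R_E = 13 − 0.272×1 − 0.274×1.8 = 12.2 V > V_CE(sat), so the active-region assumption holds.

active; I_C ≈ 0.27 mA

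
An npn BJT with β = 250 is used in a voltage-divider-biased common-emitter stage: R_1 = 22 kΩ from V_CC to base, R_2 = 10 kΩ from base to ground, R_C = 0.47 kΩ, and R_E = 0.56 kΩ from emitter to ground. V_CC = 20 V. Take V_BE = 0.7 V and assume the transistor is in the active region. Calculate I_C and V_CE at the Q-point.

I_C ≈ 9.4 mA, V_CE ≈ 10 V

Thevenize the base divider: V_Th = V_CC·R_2/(R_1+R_2) = 20×10/32 = 6.25 V, R_Th = R_1‖R_2 = 6.88 kΩ.
Base-emitter loop: V_Th = I_B·R_Th + V_BE + (β+1)I_B·R_E, so I_B = (6.25 − 0.7) / (6.88 + 251×0.56) = 0.0376 mA.
I_C = β·I_B = 250×0.0376 = 9.41 mA, and I_E = (β+1)I_B = 9.45 mA.
V_CE = V_CC − I_C·R_C − I_E·R_E = 20 − 9.41×0.47 − 9.45×0.56 = 10.3 V.
V_CE = 10.3 V > 0.2 V confirms active-region operation.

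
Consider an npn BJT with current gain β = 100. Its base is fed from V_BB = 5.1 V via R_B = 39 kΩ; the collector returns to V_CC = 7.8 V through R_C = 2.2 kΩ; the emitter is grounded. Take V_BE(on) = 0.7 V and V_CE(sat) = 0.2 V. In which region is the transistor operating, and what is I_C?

Assume active: I_B = (5.1 − 0.7)/39 = 0.113 mA, giving I_C = β·I_B = 11.3 mA.
But then V_CE = 7.8 − 11.3×2.2 = -17 V < V_CE(sat) = 0.2 V — impossible in the active region.
So the transistor is saturated. With V_CE = 0.2 V, I_C = (V_CC − 0.2)/R_C = 7.6/2.2 = 3.45 mA.
Check: β·I_B = 11.3 mA > I_C = 3.45 mA, confirming saturation.

saturation; I_C ≈ 3.5 mA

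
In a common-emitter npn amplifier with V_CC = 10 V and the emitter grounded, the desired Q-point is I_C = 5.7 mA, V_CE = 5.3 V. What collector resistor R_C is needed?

Collector loop: V_CC = I_C·R_C + V_CE.
R_C = (V_CC − V_CE)/I_C = (10 − 5.3)/5.7 = 0.825 kΩ.

R_C ≈ 0.82 kΩ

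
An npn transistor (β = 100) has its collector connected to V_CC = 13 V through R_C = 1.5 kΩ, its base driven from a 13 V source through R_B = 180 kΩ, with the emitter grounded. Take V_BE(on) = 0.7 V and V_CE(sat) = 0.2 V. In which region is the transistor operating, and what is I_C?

active; I_C ≈ 6.8 mA

Assume active. Base-emitter loop: I_B = (V_BB − V_BE)/R_B = (13 − 0.7)/180 = 0.0683 mA.
I_C = β·I_B = 100×0.0683 = 6.83 mA.
V_CE = V_CC − I_C·R_C = 13 − 6.83×1.5 = 2.75 V > V_CE(sat), so the active-region assumption holds.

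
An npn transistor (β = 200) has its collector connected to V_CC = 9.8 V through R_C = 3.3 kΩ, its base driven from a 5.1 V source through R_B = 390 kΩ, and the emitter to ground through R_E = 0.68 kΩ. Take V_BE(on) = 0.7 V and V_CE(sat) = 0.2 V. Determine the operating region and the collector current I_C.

Assume active. Base-emitter loop: I_B = (V_BB − V_BE)/(R_B + (β+1)R_E) = (5.1 − 0.7)/(390 + 201×0.68) = 0.00835 mA.
I_C = β·I_B = 200×0.00835 = 1.67 mA.
V_CE = V_CC − I_C·R_C − I_E·R_E = 9.8 − 1.67×3.3 − 1.68×0.68 = 3.14 V > V_CE(sat), so the active-region assumption holds.

active; I_C ≈ 1.7 mA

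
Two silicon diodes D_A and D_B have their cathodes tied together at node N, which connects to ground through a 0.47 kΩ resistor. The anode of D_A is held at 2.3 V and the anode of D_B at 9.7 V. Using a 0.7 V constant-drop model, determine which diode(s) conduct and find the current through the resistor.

Only D_B conducts; I_R ≈ 19 mA

Assume both conduct. Then node N would need to be at both 2.3−0.7 = 1.6 V and 9.7−0.7 = 9 V, which is impossible.
Assume only D_B conducts: V_N = 9.7 − 0.7 = 9 V, so I_R = 9/0.47 = 19.1 mA.
Check D_A: its anode-to-cathode voltage is 2.3 − 9 = -6.7 V < 0.7 V, so it is off. The assumption is consistent.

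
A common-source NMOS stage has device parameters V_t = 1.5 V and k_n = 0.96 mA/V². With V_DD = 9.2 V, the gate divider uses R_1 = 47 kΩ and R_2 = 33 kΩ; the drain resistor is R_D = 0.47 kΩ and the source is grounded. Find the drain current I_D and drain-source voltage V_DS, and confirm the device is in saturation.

V_G = V_DD·R_2/(R_1+R_2) = 9.2×33/80 = 3.79 V. With the source grounded, V_GS = V_G = 3.79 V.
Assume saturation: I_D = (k_n/2)(V_GS − V_t)² = (0.96/2)×(3.79 − 1.5)² = 0.48×2.29² = 2.53 mA.
V_DS = V_DD − I_D·R_D = 9.2 − 2.53×0.47 = 8.01 V.
Saturation requires V_DS ≥ V_GS − V_t = 2.29 V; 8.01 ≥ 2.29 ✓.

I_D ≈ 2.5 mA, V_DS ≈ 8 V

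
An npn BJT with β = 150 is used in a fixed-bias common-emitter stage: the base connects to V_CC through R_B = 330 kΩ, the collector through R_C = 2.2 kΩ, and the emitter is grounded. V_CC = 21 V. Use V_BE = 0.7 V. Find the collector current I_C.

I_C ≈ 9.2 mA

Base loop: V_CC = I_B·R_B + V_BE, so I_B = (21 − 0.7)/330 kΩ = 0.0615 mA.
In the active region I_C = β·I_B = 150 × 0.0615 = 9.23 mA.
Collector loop: V_CE = V_CC − I_C·R_C = 21 − 9.23×2.2 = 0.7 V.
Since V_CE = 0.7 V > V_CE(sat) ≈ 0.2 V, the transistor is in the active region as assumed.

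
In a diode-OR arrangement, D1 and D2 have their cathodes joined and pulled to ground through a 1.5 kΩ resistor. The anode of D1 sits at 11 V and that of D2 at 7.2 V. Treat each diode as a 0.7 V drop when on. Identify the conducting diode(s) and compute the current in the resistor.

Only D1 conducts; I_R ≈ 6.9 mA

Assume both conduct. Then node N would need to be at both 11−0.7 = 10.3 V and 7.2−0.7 = 6.5 V, which is impossible.
Assume only D1 conducts: V_N = 11 − 0.7 = 10.3 V, so I_R = 10.3/1.5 = 6.87 mA.
Check D2: its anode-to-cathode voltage is 7.2 − 10.3 = -3.1 V < 0.7 V, so it is off. The assumption is consistent.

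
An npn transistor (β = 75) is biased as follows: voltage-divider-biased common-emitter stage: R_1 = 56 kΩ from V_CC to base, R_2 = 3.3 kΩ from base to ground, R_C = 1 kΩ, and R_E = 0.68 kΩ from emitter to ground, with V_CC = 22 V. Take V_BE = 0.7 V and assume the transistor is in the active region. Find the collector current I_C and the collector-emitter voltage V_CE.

I_C ≈ 0.72 mA, V_CE ≈ 21 V

Thevenize the base divider: V_Th = V_CC·R_2/(R_1+R_2) = 22×3.3/59.3 = 1.22 V, R_Th = R_1‖R_2 = 3.12 kΩ.
Base-emitter loop: V_Th = I_B·R_Th + V_BE + (β+1)I_B·R_E, so I_B = (1.22 − 0.7) / (3.12 + 76×0.68) = 0.00957 mA.
I_C = β·I_B = 75×0.00957 = 0.718 mA, and I_E = (β+1)I_B = 0.727 mA.
V_CE = V_CC − I_C·R_C − I_E·R_E = 22 − 0.718×1 − 0.727×0.68 = 20.8 V.
V_CE = 20.8 V > 0.2 V confirms active-region operation.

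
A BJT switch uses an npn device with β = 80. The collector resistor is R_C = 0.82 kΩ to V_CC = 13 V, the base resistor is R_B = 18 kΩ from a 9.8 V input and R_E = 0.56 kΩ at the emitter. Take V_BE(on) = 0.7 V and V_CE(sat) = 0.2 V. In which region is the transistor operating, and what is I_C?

saturation; I_C ≈ 9.2 mA

Assume active: I_B = (9.8 − 0.7)/(18 + 81×0.56) = 0.144 mA, I_C = β·I_B = 11.5 mA.
Then V_CE = 13 − 11.5×0.82 − 11.6×0.56 = -2.94 V < 0.2 V — the active assumption fails.
Re-solve with V_CE = 0.2 V. KCL at the emitter: V_E/R_E = (V_BB−0.7−V_E)/R_B + (V_CC−0.2−V_E)/R_C, giving V_E = 5.27 V.
I_C = (V_CC − 0.2 − V_E)/R_C = (12.8 − 5.27)/0.82 = 9.19 mA.
Check: I_B = (9.1 − 5.27)/18 = 0.213 mA, and β·I_B = 17 mA > I_C, confirming saturation.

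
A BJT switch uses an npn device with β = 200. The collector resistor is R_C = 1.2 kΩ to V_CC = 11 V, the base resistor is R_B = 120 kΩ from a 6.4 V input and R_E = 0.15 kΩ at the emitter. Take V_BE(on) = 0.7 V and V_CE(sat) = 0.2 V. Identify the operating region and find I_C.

active; I_C ≈ 7.6 mA

Assume active. Base-emitter loop: I_B = (V_BB − V_BE)/(R_B + (β+1)R_E) = (6.4 − 0.7)/(120 + 201×0.15) = 0.038 mA.
I_C = β·I_B = 200×0.038 = 7.59 mA.
V_CE = V_CC − I_C·R_C − I_E·R_E = 11 − 7.59×1.2 − 7.63×0.15 = 0.745 V > V_CE(sat), so the active-region assumption holds.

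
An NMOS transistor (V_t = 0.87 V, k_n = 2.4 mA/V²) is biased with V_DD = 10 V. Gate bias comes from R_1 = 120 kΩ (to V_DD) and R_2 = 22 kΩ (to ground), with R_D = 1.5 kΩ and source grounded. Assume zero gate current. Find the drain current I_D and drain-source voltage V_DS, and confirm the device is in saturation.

I_D ≈ 0.55 mA, V_DS ≈ 9.2 V

V_G = V_DD·R_2/(R_1+R_2) = 10×22/142 = 1.55 V. With the source grounded, V_GS = V_G = 1.55 V.
Assume saturation: I_D = (k_n/2)(V_GS − V_t)² = (2.4/2)×(1.55 − 0.87)² = 1.2×0.679² = 0.554 mA.
V_DS = V_DD − I_D·R_D = 10 − 0.554×1.5 = 9.17 V.
Saturation requires V_DS ≥ V_GS − V_t = 0.679 V; 9.17 ≥ 0.679 ✓.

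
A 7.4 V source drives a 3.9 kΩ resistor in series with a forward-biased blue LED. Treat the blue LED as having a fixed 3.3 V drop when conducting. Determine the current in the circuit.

I ≈ 1.1 mA

KVL around the loop: 7.4 = V_D + I·R = 3.3 + I × 3.9 kΩ.
So I = (7.4 − 3.3) / 3.9 kΩ = 4.1 / 3.9 = 1.05 mA.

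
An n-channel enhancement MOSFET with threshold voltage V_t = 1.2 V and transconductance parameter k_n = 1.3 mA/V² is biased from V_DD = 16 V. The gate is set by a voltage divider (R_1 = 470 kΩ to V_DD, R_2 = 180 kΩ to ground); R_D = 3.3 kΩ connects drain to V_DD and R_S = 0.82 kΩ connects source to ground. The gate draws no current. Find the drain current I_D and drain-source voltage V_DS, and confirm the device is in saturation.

V_G = V_DD·R_2/(R_1+R_2) = 16×180/650 = 4.43 V.
Assume saturation: I_D = (k_n/2)(V_GS − V_t)² with V_GS = V_G − I_D·R_S = 4.43 − 0.82·I_D.
Substituting gives 0.437·I_D² − 4.44·I_D + 6.78 = 0, with roots I_D = 1.87 or 8.3 mA.
The root I_D = 8.3 mA gives V_GS = -2.37 V ≤ V_t, so take I_D = 1.87 mA.
Then V_GS = 2.9 V and V_DS = V_DD − I_D(R_D+R_S) = 16 − 1.87×4.12 = 8.29 V.
Saturation requires V_DS ≥ V_GS − V_t = 1.7 V; 8.29 ≥ 1.7 ✓.

I_D ≈ 1.9 mA, V_DS ≈ 8.3 V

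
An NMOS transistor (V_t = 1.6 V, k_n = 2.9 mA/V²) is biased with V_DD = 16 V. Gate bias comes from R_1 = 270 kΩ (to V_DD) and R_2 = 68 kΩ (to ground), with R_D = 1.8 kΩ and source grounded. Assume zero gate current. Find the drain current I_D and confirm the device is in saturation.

V_G = V_DD·R_2/(R_1+R_2) = 16×68/338 = 3.22 V. With the source grounded, V_GS = V_G = 3.22 V.
Assume saturation: I_D = (k_n/2)(V_GS − V_t)² = (2.9/2)×(3.22 − 1.6)² = 1.45×1.62² = 3.8 mA.
V_DS = V_DD − I_D·R_D = 16 − 3.8×1.8 = 9.16 V.
Saturation requires V_DS ≥ V_GS − V_t = 1.62 V; 9.16 ≥ 1.62 ✓.

I_D ≈ 3.8 mA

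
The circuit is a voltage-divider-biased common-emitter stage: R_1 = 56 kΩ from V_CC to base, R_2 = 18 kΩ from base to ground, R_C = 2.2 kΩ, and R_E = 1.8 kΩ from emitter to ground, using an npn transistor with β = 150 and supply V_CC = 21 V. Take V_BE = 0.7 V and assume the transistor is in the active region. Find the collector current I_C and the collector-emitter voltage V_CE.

Thevenize the base divider: V_Th = V_CC·R_2/(R_1+R_2) = 21×18/74 = 5.11 V, R_Th = R_1‖R_2 = 13.6 kΩ.
Base-emitter loop: V_Th = I_B·R_Th + V_BE + (β+1)I_B·R_E, so I_B = (5.11 − 0.7) / (13.6 + 151×1.8) = 0.0154 mA.
I_C = β·I_B = 150×0.0154 = 2.32 mA, and I_E = (β+1)I_B = 2.33 mA.
V_CE = V_CC − I_C·R_C − I_E·R_E = 21 − 2.32×2.2 − 2.33×1.8 = 11.7 V.
V_CE = 11.7 V > 0.2 V confirms active-region operation.

I_C ≈ 2.3 mA, V_CE ≈ 12 V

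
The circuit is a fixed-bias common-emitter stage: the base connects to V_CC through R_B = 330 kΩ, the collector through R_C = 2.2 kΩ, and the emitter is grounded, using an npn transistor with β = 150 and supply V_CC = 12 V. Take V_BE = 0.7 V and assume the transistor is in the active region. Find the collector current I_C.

I_C ≈ 5.1 mA

Base loop: V_CC = I_B·R_B + V_BE, so I_B = (12 − 0.7)/330 kΩ = 0.0342 mA.
In the active region I_C = β·I_B = 150 × 0.0342 = 5.14 mA.
Collector loop: V_CE = V_CC − I_C·R_C = 12 − 5.14×2.2 = 0.7 V.
Since V_CE = 0.7 V > V_CE(sat) ≈ 0.2 V, the transistor is in the active region as assumed.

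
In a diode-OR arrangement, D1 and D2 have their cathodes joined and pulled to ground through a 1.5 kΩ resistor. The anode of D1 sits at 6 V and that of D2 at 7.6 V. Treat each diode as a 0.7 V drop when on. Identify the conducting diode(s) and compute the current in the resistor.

Assume both conduct. Then node N would need to be at both 6−0.7 = 5.3 V and 7.6−0.7 = 6.9 V, which is impossible.
Assume only D2 conducts: V_N = 7.6 − 0.7 = 6.9 V, so I_R = 6.9/1.5 = 4.6 mA.
Check D1: its anode-to-cathode voltage is 6 − 6.9 = -0.9 V < 0.7 V, so it is off. The assumption is consistent.

Only D2 conducts; I_R ≈ 4.6 mA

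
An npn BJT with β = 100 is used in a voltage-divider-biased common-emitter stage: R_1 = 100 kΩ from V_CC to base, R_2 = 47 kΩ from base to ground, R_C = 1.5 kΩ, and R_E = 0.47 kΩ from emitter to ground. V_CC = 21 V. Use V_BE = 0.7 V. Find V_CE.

Thevenize the base divider: V_Th = V_CC·R_2/(R_1+R_2) = 21×47/147 = 6.71 V, R_Th = R_1‖R_2 = 32 kΩ.
Base-emitter loop: V_Th = I_B·R_Th + V_BE + (β+1)I_B·R_E, so I_B = (6.71 − 0.7) / (32 + 101×0.47) = 0.0757 mA.
I_C = β·I_B = 100×0.0757 = 7.57 mA, and I_E = (β+1)I_B = 7.65 mA.
V_CE = V_CC − I_C·R_C − I_E·R_E = 21 − 7.57×1.5 − 7.65×0.47 = 6.05 V.
V_CE = 6.05 V > 0.2 V confirms active-region operation.

V_CE ≈ 6.1 V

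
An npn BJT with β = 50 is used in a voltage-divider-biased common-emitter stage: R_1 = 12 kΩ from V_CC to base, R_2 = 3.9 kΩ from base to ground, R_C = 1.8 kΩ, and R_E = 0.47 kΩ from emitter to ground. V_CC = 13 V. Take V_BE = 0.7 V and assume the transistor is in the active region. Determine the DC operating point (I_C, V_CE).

I_C ≈ 4.6 mA, V_CE ≈ 2.5 V

Thevenize the base divider: V_Th = V_CC·R_2/(R_1+R_2) = 13×3.9/15.9 = 3.19 V, R_Th = R_1‖R_2 = 2.94 kΩ.
Base-emitter loop: V_Th = I_B·R_Th + V_BE + (β+1)I_B·R_E, so I_B = (3.19 − 0.7) / (2.94 + 51×0.47) = 0.0925 mA.
I_C = β·I_B = 50×0.0925 = 4.62 mA, and I_E = (β+1)I_B = 4.72 mA.
V_CE = V_CC − I_C·R_C − I_E·R_E = 13 − 4.62×1.8 − 4.72×0.47 = 2.46 V.
V_CE = 2.46 V > 0.2 V confirms active-region operation.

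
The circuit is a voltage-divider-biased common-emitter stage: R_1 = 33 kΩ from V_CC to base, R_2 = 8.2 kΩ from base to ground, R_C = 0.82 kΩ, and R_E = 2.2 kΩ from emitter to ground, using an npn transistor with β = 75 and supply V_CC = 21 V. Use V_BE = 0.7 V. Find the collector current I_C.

I_C ≈ 1.5 mA

Thevenize the base divider: V_Th = V_CC·R_2/(R_1+R_2) = 21×8.2/41.2 = 4.18 V, R_Th = R_1‖R_2 = 6.57 kΩ.
Base-emitter loop: V_Th = I_B·R_Th + V_BE + (β+1)I_B·R_E, so I_B = (4.18 − 0.7) / (6.57 + 76×2.2) = 0.02 mA.
I_C = β·I_B = 75×0.02 = 1.5 mA, and I_E = (β+1)I_B = 1.52 mA.
V_CE = V_CC − I_C·R_C − I_E·R_E = 21 − 1.5×0.82 − 1.52×2.2 = 16.4 V.
V_CE = 16.4 V > 0.2 V confirms active-region operation.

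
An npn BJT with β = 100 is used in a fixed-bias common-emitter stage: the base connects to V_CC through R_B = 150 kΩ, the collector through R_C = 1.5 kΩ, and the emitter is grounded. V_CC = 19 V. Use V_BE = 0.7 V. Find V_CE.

Base loop: V_CC = I_B·R_B + V_BE, so I_B = (19 − 0.7)/150 kΩ = 0.122 mA.
In the active region I_C = β·I_B = 100 × 0.122 = 12.2 mA.
Collector loop: V_CE = V_CC − I_C·R_C = 19 − 12.2×1.5 = 0.7 V.
Since V_CE = 0.7 V > V_CE(sat) ≈ 0.2 V, the transistor is in the active region as assumed.

V_CE ≈ 0.7 V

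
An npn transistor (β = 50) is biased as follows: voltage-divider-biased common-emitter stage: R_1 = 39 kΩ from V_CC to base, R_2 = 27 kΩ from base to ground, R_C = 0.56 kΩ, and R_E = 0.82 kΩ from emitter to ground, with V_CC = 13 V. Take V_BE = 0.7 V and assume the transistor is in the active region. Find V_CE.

Thevenize the base divider: V_Th = V_CC·R_2/(R_1+R_2) = 13×27/66 = 5.32 V, R_Th = R_1‖R_2 = 16 kΩ.
Base-emitter loop: V_Th = I_B·R_Th + V_BE + (β+1)I_B·R_E, so I_B = (5.32 − 0.7) / (16 + 51×0.82) = 0.0799 mA.
I_C = β·I_B = 50×0.0799 = 4 mA, and I_E = (β+1)I_B = 4.08 mA.
V_CE = V_CC − I_C·R_C − I_E·R_E = 13 − 4×0.56 − 4.08×0.82 = 7.42 V.
V_CE = 7.42 V > 0.2 V confirms active-region operation.

V_CE ≈ 7.4 V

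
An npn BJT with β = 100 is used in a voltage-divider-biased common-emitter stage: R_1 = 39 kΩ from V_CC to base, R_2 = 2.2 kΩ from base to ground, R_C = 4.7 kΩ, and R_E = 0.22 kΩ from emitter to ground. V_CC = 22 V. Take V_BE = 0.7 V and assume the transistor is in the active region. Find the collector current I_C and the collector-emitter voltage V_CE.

Thevenize the base divider: V_Th = V_CC·R_2/(R_1+R_2) = 22×2.2/41.2 = 1.17 V, R_Th = R_1‖R_2 = 2.08 kΩ.
Base-emitter loop: V_Th = I_B·R_Th + V_BE + (β+1)I_B·R_E, so I_B = (1.17 − 0.7) / (2.08 + 101×0.22) = 0.0195 mA.
I_C = β·I_B = 100×0.0195 = 1.95 mA, and I_E = (β+1)I_B = 1.97 mA.
V_CE = V_CC − I_C·R_C − I_E·R_E = 22 − 1.95×4.7 − 1.97×0.22 = 12.4 V.
V_CE = 12.4 V > 0.2 V confirms active-region operation.

I_C ≈ 2 mA, V_CE ≈ 12 V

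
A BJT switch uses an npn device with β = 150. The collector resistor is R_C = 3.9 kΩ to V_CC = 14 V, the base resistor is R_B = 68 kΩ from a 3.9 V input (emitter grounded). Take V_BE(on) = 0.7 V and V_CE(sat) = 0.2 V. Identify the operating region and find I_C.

Assume active: I_B = (3.9 − 0.7)/68 = 0.0471 mA, giving I_C = β·I_B = 7.06 mA.
But then V_CE = 14 − 7.06×3.9 = -13.5 V < V_CE(sat) = 0.2 V — impossible in the active region.
So the transistor is saturated. With V_CE = 0.2 V, I_C = (V_CC − 0.2)/R_C = 13.8/3.9 = 3.54 mA.
Check: β·I_B = 7.06 mA > I_C = 3.54 mA, confirming saturation.

saturation; I_C ≈ 3.5 mA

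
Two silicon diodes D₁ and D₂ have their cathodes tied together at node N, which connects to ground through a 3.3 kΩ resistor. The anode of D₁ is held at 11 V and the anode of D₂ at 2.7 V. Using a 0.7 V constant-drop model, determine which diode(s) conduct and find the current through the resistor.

Assume both conduct. Then node N would need to be at both 11−0.7 = 10.3 V and 2.7−0.7 = 2 V, which is impossible.
Assume only D₁ conducts: V_N = 11 − 0.7 = 10.3 V, so I_R = 10.3/3.3 = 3.12 mA.
Check D₂: its anode-to-cathode voltage is 2.7 − 10.3 = -7.6 V < 0.7 V, so it is off. The assumption is consistent.

Only D₁ conducts; I_R ≈ 3.1 mA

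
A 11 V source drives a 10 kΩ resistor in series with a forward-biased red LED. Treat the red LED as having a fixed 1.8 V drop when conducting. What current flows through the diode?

KVL around the loop: 11 = V_D + I·R = 1.8 + I × 10 kΩ.
So I = (11 − 1.8) / 10 kΩ = 9.2 / 10 = 0.92 mA.

I ≈ 0.92 mA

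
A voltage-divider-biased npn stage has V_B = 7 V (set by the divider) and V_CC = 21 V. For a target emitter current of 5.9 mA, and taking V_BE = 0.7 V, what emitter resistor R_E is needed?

V_E = V_B − V_BE = 7 − 0.7 = 6.3 V.
R_E = V_E / I_E = 6.3 / 5.9 = 1.07 kΩ.

R_E ≈ 1.1 kΩ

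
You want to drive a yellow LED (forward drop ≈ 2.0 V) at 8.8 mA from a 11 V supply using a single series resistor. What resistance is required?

R ≈ 1 kΩ

The resistor drops V_S − V_D = 11 − 2.0 = 9 V at 8.8 mA.
R = 9 V / 8.8 mA = 1.02 kΩ.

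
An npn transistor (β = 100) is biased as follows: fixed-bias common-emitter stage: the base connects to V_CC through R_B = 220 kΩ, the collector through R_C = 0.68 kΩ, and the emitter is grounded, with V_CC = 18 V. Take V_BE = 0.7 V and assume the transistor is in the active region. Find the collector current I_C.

I_C ≈ 7.9 mA

Base loop: V_CC = I_B·R_B + V_BE, so I_B = (18 − 0.7)/220 kΩ = 0.0786 mA.
In the active region I_C = β·I_B = 100 × 0.0786 = 7.86 mA.
Collector loop: V_CE = V_CC − I_C·R_C = 18 − 7.86×0.68 = 12.7 V.
Since V_CE = 12.7 V > V_CE(sat) ≈ 0.2 V, the transistor is in the active region as assumed.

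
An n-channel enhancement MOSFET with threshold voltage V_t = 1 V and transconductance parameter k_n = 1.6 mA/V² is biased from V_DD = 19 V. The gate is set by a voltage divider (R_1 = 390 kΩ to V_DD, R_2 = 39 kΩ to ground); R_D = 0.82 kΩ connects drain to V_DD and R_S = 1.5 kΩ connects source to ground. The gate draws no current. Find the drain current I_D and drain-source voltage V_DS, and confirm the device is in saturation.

I_D ≈ 0.17 mA, V_DS ≈ 19 V

V_G = V_DD·R_2/(R_1+R_2) = 19×39/429 = 1.73 V.
Assume saturation: I_D = (k_n/2)(V_GS − V_t)² with V_GS = V_G − I_D·R_S = 1.73 − 1.5·I_D.
Substituting gives 1.8·I_D² − 2.75·I_D + 0.423 = 0, with roots I_D = 0.174 or 1.35 mA.
The root I_D = 1.35 mA gives V_GS = -0.3 V ≤ V_t, so take I_D = 0.174 mA.
Then V_GS = 1.47 V and V_DS = V_DD − I_D(R_D+R_S) = 19 − 0.174×2.32 = 18.6 V.
Saturation requires V_DS ≥ V_GS − V_t = 0.466 V; 18.6 ≥ 0.466 ✓.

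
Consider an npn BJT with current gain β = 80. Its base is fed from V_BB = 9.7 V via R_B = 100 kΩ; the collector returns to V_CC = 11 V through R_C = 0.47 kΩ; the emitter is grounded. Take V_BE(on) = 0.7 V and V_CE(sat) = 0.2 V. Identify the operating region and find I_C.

Assume active. Base-emitter loop: I_B = (V_BB − V_BE)/R_B = (9.7 − 0.7)/100 = 0.09 mA.
I_C = β·I_B = 80×0.09 = 7.2 mA.
V_CE = V_CC − I_C·R_C = 11 − 7.2×0.47 = 7.62 V > V_CE(sat), so the active-region assumption holds.

active; I_C ≈ 7.2 mA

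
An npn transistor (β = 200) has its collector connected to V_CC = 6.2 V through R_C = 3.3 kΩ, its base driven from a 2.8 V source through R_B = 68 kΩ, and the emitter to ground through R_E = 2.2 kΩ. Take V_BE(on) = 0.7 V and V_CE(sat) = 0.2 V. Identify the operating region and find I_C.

active; I_C ≈ 0.82 mA

Assume active. Base-emitter loop: I_B = (V_BB − V_BE)/(R_B + (β+1)R_E) = (2.8 − 0.7)/(68 + 201×2.2) = 0.00412 mA.
I_C = β·I_B = 200×0.00412 = 0.823 mA.
V_CE = V_CC − I_C·R_C − I_E·R_E = 6.2 − 0.823×3.3 − 0.827×2.2 = 1.66 V > V_CE(sat), so the active-region assumption holds.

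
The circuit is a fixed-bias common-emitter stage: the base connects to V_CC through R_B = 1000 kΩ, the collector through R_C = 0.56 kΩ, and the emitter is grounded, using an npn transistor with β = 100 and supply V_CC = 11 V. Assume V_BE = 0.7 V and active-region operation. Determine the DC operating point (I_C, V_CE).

Base loop: V_CC = I_B·R_B + V_BE, so I_B = (11 − 0.7)/1000 kΩ = 0.0103 mA.
In the active region I_C = β·I_B = 100 × 0.0103 = 1.03 mA.
Collector loop: V_CE = V_CC − I_C·R_C = 11 − 1.03×0.56 = 10.4 V.
Since V_CE = 10.4 V > V_CE(sat) ≈ 0.2 V, the transistor is in the active region as assumed.

I_C ≈ 1 mA, V_CE ≈ 10 V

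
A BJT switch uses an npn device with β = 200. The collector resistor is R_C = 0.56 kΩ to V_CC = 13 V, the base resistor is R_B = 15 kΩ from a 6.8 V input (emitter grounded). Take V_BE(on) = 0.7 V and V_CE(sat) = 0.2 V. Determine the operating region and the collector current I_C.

saturation; I_C ≈ 23 mA

Assume active: I_B = (6.8 − 0.7)/15 = 0.407 mA, giving I_C = β·I_B = 81.3 mA.
But then V_CE = 13 − 81.3×0.56 = -32.5 V < V_CE(sat) = 0.2 V — impossible in the active region.
So the transistor is saturated. With V_CE = 0.2 V, I_C = (V_CC − 0.2)/R_C = 12.8/0.56 = 22.9 mA.
Check: β·I_B = 81.3 mA > I_C = 22.9 mA, confirming saturation.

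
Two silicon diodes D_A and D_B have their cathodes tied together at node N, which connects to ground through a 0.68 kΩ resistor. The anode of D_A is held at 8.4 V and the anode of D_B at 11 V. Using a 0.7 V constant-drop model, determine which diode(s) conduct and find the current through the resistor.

Assume both conduct. Then node N would need to be at both 8.4−0.7 = 7.7 V and 11−0.7 = 10.3 V, which is impossible.
Assume only D_B conducts: V_N = 11 − 0.7 = 10.3 V, so I_R = 10.3/0.68 = 15.1 mA.
Check D_A: its anode-to-cathode voltage is 8.4 − 10.3 = -1.9 V < 0.7 V, so it is off. The assumption is consistent.

Only D_B conducts; I_R ≈ 15 mA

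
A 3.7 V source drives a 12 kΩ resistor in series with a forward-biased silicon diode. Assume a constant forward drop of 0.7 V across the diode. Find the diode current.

KVL around the loop: 3.7 = V_D + I·R = 0.7 + I × 12 kΩ.
So I = (3.7 − 0.7) / 12 kΩ = 3 / 12 = 0.25 mA.

I ≈ 0.25 mA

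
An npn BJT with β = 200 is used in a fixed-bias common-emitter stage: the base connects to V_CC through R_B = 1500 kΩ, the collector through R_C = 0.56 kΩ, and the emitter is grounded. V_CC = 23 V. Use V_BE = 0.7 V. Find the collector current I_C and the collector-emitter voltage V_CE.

Base loop: V_CC = I_B·R_B + V_BE, so I_B = (23 − 0.7)/1500 kΩ = 0.0149 mA.
In the active region I_C = β·I_B = 200 × 0.0149 = 2.97 mA.
Collector loop: V_CE = V_CC − I_C·R_C = 23 − 2.97×0.56 = 21.3 V.
Since V_CE = 21.3 V > V_CE(sat) ≈ 0.2 V, the transistor is in the active region as assumed.

I_C ≈ 3 mA, V_CE ≈ 21 V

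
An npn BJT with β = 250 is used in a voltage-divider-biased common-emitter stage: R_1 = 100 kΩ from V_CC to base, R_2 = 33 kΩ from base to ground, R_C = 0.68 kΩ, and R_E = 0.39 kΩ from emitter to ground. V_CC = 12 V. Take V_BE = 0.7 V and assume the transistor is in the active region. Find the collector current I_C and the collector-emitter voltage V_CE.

Thevenize the base divider: V_Th = V_CC·R_2/(R_1+R_2) = 12×33/133 = 2.98 V, R_Th = R_1‖R_2 = 24.8 kΩ.
Base-emitter loop: V_Th = I_B·R_Th + V_BE + (β+1)I_B·R_E, so I_B = (2.98 − 0.7) / (24.8 + 251×0.39) = 0.0186 mA.
I_C = β·I_B = 250×0.0186 = 4.64 mA, and I_E = (β+1)I_B = 4.66 mA.
V_CE = V_CC − I_C·R_C − I_E·R_E = 12 − 4.64×0.68 − 4.66×0.39 = 7.03 V.
V_CE = 7.03 V > 0.2 V confirms active-region operation.

I_C ≈ 4.6 mA, V_CE ≈ 7 V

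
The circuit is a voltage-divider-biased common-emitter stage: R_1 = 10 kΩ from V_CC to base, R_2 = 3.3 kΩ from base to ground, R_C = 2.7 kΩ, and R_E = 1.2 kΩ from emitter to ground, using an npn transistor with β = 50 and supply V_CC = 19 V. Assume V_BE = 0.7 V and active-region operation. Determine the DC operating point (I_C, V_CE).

I_C ≈ 3.2 mA, V_CE ≈ 6.6 V

Thevenize the base divider: V_Th = V_CC·R_2/(R_1+R_2) = 19×3.3/13.3 = 4.71 V, R_Th = R_1‖R_2 = 2.48 kΩ.
Base-emitter loop: V_Th = I_B·R_Th + V_BE + (β+1)I_B·R_E, so I_B = (4.71 − 0.7) / (2.48 + 51×1.2) = 0.063 mA.
I_C = β·I_B = 50×0.063 = 3.15 mA, and I_E = (β+1)I_B = 3.21 mA.
V_CE = V_CC − I_C·R_C − I_E·R_E = 19 − 3.15×2.7 − 3.21×1.2 = 6.63 V.
V_CE = 6.63 V > 0.2 V confirms active-region operation.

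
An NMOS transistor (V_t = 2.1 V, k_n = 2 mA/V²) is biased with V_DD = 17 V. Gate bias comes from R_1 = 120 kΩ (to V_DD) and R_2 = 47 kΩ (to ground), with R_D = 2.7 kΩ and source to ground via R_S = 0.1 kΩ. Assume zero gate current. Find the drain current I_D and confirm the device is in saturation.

I_D ≈ 4.8 mA

V_G = V_DD·R_2/(R_1+R_2) = 17×47/167 = 4.78 V.
Assume saturation: I_D = (k_n/2)(V_GS − V_t)² with V_GS = V_G − I_D·R_S = 4.78 − 0.1·I_D.
Substituting gives 0.01·I_D² − 1.54·I_D + 7.21 = 0, with roots I_D = 4.84 or 149 mA.
The root I_D = 149 mA gives V_GS = -10.1 V ≤ V_t, so take I_D = 4.84 mA.
Then V_GS = 4.3 V and V_DS = V_DD − I_D(R_D+R_S) = 17 − 4.84×2.8 = 3.44 V.
Saturation requires V_DS ≥ V_GS − V_t = 2.2 V; 3.44 ≥ 2.2 ✓.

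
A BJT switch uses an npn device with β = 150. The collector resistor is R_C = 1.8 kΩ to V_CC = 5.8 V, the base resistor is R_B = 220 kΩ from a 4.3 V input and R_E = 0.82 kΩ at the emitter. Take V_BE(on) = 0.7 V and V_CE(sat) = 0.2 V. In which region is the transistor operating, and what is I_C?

Assume active. Base-emitter loop: I_B = (V_BB − V_BE)/(R_B + (β+1)R_E) = (4.3 − 0.7)/(220 + 151×0.82) = 0.0105 mA.
I_C = β·I_B = 150×0.0105 = 1.57 mA.
V_CE = V_CC − I_C·R_C − I_E·R_E = 5.8 − 1.57×1.8 − 1.58×0.82 = 1.68 V > V_CE(sat), so the active-region assumption holds.

active; I_C ≈ 1.6 mA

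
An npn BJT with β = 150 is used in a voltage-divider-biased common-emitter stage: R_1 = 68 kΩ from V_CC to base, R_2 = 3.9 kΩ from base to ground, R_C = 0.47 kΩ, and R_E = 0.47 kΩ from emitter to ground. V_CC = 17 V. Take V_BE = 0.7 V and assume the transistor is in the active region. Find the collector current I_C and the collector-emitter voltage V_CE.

I_C ≈ 0.45 mA, V_CE ≈ 17 V

Thevenize the base divider: V_Th = V_CC·R_2/(R_1+R_2) = 17×3.9/71.9 = 0.922 V, R_Th = R_1‖R_2 = 3.69 kΩ.
Base-emitter loop: V_Th = I_B·R_Th + V_BE + (β+1)I_B·R_E, so I_B = (0.922 − 0.7) / (3.69 + 151×0.47) = 0.00298 mA.
I_C = β·I_B = 150×0.00298 = 0.446 mA, and I_E = (β+1)I_B = 0.449 mA.
V_CE = V_CC − I_C·R_C − I_E·R_E = 17 − 0.446×0.47 − 0.449×0.47 = 16.6 V.
V_CE = 16.6 V > 0.2 V confirms active-region operation.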